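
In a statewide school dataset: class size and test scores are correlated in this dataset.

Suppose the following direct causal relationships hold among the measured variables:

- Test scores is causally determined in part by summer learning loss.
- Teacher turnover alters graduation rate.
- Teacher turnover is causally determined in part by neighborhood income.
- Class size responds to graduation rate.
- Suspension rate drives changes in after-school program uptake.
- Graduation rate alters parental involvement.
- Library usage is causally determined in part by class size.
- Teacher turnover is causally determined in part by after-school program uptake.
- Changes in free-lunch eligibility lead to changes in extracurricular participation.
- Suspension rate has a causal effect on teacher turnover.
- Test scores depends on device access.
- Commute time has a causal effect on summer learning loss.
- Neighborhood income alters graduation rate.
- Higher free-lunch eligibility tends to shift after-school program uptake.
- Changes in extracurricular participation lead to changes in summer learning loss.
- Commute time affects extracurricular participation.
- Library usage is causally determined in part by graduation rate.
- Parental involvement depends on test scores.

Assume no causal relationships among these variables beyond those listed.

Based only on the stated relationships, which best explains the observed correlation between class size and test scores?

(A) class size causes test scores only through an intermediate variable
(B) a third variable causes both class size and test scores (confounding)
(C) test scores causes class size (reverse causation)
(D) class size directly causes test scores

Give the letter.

Free-lunch eligibility causes class size (free-lunch eligibility → after-school program uptake → teacher turnover → graduation rate → class size) and test scores (free-lunch eligibility → extracurricular participation → summer learning loss → test scores) — a common cause creating the correlation.
There is no stated path from class size to test scores or from test scores to class size, so neither direct nor reverse causation applies.

B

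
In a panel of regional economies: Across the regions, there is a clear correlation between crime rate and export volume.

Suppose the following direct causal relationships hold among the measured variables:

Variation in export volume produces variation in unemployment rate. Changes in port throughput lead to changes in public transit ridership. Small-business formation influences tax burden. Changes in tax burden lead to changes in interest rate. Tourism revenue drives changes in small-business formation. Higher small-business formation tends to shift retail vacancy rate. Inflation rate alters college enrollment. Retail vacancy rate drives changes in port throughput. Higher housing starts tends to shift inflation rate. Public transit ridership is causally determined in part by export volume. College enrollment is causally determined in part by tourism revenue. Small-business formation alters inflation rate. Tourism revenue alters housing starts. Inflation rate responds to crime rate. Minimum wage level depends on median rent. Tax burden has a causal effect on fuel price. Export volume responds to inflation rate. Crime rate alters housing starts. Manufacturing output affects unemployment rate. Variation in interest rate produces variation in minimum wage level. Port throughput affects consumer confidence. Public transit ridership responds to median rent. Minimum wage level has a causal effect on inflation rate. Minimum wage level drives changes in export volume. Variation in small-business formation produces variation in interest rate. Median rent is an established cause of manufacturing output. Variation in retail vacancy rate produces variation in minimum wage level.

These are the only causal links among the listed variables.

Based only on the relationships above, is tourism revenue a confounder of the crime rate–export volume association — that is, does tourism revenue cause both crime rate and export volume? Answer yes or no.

no

Tourism revenue has no stated causal path to crime rate. A confounder must cause both variables, so tourism revenue does not qualify.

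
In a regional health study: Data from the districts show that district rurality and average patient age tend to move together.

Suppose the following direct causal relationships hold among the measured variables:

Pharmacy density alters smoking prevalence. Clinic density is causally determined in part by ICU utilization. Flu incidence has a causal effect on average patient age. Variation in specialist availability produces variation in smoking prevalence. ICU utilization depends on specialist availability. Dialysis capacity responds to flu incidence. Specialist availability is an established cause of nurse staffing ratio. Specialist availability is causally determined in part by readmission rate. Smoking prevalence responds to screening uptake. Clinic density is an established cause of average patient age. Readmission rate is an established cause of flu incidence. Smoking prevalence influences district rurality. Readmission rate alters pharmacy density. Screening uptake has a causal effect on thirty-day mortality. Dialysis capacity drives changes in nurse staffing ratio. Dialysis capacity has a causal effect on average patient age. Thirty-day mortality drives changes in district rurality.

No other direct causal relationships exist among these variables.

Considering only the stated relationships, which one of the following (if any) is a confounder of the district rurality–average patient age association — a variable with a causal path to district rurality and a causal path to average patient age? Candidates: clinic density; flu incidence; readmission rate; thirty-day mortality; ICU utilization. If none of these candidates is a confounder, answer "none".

Readmission rate causes district rurality (readmission rate → pharmacy density → smoking prevalence → district rurality) and also causes average patient age (readmission rate → flu incidence → average patient age); it is a common cause of both.
Each of the other candidates lacks a causal path to at least one of district rurality and average patient age, so they do not confound the relationship.

readmission rate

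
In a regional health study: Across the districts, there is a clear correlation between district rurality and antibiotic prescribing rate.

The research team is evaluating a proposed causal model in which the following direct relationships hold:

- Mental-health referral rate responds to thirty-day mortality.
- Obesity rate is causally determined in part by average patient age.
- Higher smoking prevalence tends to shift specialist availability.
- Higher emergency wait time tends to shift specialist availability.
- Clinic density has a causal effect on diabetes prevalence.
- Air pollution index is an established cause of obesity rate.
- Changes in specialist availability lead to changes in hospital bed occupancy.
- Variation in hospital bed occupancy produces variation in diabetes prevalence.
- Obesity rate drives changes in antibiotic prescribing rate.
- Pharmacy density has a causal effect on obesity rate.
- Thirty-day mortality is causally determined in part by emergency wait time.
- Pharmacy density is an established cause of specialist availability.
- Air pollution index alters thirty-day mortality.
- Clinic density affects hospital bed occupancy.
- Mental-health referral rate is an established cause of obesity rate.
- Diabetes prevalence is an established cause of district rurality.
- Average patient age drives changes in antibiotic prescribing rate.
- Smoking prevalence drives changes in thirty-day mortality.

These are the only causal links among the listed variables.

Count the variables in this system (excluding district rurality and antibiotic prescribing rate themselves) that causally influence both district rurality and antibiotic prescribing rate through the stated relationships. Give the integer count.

The common causes are: emergency wait time (to district rurality via emergency wait time → specialist availability → hospital bed occupancy → diabetes prevalence → district rurality; to antibiotic prescribing rate via emergency wait time → thirty-day mortality → mental-health referral rate → obesity rate → antibiotic prescribing rate); pharmacy density (to district rurality via pharmacy density → specialist availability → hospital bed occupancy → diabetes prevalence → district rurality; to antibiotic prescribing rate via pharmacy density → obesity rate → antibiotic prescribing rate); smoking prevalence (to district rurality via smoking prevalence → specialist availability → hospital bed occupancy → diabetes prevalence → district rurality; to antibiotic prescribing rate via smoking prevalence → thirty-day mortality → mental-health referral rate → obesity rate → antibiotic prescribing rate).
Every other variable lacks a causal path to at least one of district rurality and antibiotic prescribing rate.

3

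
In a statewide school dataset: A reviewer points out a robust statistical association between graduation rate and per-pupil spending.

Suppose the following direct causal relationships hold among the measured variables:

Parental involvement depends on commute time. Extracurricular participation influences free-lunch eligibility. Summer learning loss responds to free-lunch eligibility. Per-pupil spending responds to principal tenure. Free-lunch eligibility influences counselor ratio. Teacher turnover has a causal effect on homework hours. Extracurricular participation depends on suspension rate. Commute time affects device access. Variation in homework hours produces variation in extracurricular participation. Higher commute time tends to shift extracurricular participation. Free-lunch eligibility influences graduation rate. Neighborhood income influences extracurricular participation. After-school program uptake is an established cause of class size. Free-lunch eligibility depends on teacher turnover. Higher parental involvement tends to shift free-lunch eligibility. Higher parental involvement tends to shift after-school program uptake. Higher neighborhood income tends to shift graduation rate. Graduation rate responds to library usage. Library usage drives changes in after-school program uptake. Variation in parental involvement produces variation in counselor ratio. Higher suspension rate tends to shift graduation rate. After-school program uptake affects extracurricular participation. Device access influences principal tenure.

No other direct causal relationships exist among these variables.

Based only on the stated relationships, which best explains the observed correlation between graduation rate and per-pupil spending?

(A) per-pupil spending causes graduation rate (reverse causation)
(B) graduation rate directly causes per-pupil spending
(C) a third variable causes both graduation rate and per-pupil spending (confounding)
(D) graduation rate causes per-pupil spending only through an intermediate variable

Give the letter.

C

Commute time causes graduation rate (commute time → parental involvement → free-lunch eligibility → graduation rate) and per-pupil spending (commute time → device access → principal tenure → per-pupil spending) — a common cause creating the correlation.
There is no stated path from graduation rate to per-pupil spending or from per-pupil spending to graduation rate, so neither direct nor reverse causation applies.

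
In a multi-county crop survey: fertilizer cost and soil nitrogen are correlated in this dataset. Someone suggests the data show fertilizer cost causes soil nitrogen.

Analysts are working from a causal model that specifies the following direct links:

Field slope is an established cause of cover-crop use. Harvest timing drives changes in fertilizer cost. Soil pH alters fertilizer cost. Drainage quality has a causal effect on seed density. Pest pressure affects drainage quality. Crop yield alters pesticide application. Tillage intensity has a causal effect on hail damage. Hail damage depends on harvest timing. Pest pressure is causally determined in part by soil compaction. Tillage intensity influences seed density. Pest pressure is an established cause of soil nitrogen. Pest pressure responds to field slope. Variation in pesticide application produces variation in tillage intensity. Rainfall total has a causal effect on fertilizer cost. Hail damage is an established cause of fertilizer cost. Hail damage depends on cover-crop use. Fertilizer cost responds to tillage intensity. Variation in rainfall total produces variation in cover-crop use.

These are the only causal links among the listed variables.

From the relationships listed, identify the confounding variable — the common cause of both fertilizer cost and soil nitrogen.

Field slope has a causal path to fertilizer cost (field slope → cover-crop use → hail damage → fertilizer cost) and a separate causal path to soil nitrogen (field slope → pest pressure → soil nitrogen), so it is a common cause of both.
No stated relationship gives fertilizer cost a causal route to soil nitrogen, so the correlation is explained by the shared upstream cause rather than a direct effect.

field slope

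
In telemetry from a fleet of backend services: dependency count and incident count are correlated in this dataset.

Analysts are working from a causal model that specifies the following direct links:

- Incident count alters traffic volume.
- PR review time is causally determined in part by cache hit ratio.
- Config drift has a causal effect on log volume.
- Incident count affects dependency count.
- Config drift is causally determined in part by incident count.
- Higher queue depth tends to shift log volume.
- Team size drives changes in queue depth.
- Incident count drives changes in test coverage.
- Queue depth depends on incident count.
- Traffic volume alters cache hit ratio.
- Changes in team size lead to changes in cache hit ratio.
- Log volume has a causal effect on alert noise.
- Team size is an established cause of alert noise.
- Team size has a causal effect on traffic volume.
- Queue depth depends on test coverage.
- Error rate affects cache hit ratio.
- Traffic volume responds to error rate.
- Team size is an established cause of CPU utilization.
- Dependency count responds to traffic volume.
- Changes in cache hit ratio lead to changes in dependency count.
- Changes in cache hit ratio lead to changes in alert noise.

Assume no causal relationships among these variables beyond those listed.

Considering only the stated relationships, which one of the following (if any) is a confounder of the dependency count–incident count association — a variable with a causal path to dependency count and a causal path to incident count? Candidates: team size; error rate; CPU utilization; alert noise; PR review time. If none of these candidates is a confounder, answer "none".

none

None of the listed candidates has causal paths to both dependency count and incident count in the stated relationships, so none is a common cause.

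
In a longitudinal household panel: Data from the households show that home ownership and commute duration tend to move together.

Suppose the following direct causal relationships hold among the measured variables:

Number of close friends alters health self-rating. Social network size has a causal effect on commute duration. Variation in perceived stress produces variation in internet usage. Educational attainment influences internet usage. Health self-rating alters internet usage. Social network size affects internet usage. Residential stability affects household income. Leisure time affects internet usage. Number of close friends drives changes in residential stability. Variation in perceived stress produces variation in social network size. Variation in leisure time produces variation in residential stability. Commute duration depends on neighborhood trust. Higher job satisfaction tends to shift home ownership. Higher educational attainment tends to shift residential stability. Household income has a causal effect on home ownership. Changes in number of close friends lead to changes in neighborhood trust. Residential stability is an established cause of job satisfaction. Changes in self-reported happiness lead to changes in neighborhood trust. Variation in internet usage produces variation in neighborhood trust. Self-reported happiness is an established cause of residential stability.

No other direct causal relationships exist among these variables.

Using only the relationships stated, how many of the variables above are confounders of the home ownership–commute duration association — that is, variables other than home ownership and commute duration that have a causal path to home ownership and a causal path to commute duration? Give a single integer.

The common causes are: educational attainment (to home ownership via educational attainment → residential stability → job satisfaction → home ownership; to commute duration via educational attainment → internet usage → neighborhood trust → commute duration); leisure time (to home ownership via leisure time → residential stability → job satisfaction → home ownership; to commute duration via leisure time → internet usage → neighborhood trust → commute duration); number of close friends (to home ownership via number of close friends → residential stability → job satisfaction → home ownership; to commute duration via number of close friends → neighborhood trust → commute duration); self-reported happiness (to home ownership via self-reported happiness → residential stability → job satisfaction → home ownership; to commute duration via self-reported happiness → neighborhood trust → commute duration).
Every other variable lacks a causal path to at least one of home ownership and commute duration.

4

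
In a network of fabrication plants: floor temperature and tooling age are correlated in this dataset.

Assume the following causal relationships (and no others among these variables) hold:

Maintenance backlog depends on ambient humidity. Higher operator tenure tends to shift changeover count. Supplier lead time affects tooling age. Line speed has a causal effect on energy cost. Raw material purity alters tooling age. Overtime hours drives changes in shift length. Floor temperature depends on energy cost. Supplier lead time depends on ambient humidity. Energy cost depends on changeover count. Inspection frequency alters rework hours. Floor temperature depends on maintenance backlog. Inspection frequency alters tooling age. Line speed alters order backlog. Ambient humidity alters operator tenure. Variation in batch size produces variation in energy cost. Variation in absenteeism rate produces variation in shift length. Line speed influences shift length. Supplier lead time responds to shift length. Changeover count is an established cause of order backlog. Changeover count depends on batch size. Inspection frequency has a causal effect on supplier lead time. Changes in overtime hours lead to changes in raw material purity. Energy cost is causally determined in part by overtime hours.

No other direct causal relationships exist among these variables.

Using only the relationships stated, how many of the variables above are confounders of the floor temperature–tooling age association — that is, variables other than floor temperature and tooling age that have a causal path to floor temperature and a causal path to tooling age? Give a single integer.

The common causes are: ambient humidity (to floor temperature via ambient humidity → maintenance backlog → floor temperature; to tooling age via ambient humidity → supplier lead time → tooling age); line speed (to floor temperature via line speed → energy cost → floor temperature; to tooling age via line speed → shift length → supplier lead time → tooling age); overtime hours (to floor temperature via overtime hours → energy cost → floor temperature; to tooling age via overtime hours → raw material purity → tooling age).
Every other variable lacks a causal path to at least one of floor temperature and tooling age.

3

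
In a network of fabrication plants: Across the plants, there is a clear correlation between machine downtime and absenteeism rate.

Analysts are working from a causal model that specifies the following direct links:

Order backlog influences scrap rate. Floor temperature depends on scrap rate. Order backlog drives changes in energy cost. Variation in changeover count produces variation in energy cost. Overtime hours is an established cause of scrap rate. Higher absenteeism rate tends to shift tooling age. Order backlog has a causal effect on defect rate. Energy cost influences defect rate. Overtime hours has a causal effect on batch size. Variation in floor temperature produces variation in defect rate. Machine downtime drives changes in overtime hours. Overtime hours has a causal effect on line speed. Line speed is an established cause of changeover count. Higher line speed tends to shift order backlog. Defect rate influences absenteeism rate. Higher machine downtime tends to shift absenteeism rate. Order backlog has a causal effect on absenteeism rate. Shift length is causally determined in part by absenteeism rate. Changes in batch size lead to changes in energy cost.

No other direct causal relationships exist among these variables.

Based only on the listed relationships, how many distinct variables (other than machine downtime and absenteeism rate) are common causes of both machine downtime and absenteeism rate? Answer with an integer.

No listed variable has a causal path to both machine downtime and absenteeism rate, so there are no common causes.

0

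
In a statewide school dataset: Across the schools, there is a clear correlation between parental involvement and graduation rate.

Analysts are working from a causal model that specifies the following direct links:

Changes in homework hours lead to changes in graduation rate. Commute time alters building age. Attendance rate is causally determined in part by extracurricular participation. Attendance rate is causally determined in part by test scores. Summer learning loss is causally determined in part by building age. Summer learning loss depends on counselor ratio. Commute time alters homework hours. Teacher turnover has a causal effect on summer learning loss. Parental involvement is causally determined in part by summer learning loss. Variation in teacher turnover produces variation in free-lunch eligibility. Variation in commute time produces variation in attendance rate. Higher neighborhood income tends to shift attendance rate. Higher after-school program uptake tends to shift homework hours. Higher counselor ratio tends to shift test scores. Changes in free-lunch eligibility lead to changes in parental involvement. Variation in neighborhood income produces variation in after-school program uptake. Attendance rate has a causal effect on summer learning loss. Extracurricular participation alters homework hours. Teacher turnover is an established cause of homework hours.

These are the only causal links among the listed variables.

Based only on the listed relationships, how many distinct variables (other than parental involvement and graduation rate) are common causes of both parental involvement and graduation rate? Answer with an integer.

4

The common causes are: commute time (to parental involvement via commute time → building age → summer learning loss → parental involvement; to graduation rate via commute time → homework hours → graduation rate); extracurricular participation (to parental involvement via extracurricular participation → attendance rate → summer learning loss → parental involvement; to graduation rate via extracurricular participation → homework hours → graduation rate); neighborhood income (to parental involvement via neighborhood income → attendance rate → summer learning loss → parental involvement; to graduation rate via neighborhood income → after-school program uptake → homework hours → graduation rate); teacher turnover (to parental involvement via teacher turnover → free-lunch eligibility → parental involvement; to graduation rate via teacher turnover → homework hours → graduation rate).
Every other variable lacks a causal path to at least one of parental involvement and graduation rate.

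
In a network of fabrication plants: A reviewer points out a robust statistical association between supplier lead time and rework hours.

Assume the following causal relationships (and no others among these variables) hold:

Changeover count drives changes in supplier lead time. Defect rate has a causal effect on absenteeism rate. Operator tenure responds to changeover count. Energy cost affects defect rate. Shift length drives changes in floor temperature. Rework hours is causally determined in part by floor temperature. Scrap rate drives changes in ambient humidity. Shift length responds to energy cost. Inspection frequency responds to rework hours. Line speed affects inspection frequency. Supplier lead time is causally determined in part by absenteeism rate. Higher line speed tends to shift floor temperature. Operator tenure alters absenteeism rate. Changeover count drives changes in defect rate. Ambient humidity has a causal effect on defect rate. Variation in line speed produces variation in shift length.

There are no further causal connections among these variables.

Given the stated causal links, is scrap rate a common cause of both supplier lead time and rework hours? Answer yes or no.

Scrap rate has no stated causal path to rework hours. A confounder must cause both variables, so scrap rate does not qualify.

no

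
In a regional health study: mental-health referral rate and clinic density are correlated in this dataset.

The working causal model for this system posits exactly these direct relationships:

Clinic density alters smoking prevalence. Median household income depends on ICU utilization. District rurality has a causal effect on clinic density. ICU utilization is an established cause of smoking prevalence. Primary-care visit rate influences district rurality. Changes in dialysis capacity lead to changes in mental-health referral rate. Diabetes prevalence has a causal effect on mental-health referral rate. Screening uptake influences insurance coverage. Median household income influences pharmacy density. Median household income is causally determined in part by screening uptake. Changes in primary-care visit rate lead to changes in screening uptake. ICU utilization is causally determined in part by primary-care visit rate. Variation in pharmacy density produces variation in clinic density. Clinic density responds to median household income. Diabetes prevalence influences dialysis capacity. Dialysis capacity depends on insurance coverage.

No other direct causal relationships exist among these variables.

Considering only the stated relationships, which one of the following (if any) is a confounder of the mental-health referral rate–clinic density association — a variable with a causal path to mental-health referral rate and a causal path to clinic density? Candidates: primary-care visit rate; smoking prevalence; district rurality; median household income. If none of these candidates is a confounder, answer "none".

primary-care visit rate

Primary-care visit rate causes mental-health referral rate (primary-care visit rate → screening uptake → insurance coverage → dialysis capacity → mental-health referral rate) and also causes clinic density (primary-care visit rate → district rurality → clinic density); it is a common cause of both.
Each of the other candidates lacks a causal path to at least one of mental-health referral rate and clinic density, so they do not confound the relationship.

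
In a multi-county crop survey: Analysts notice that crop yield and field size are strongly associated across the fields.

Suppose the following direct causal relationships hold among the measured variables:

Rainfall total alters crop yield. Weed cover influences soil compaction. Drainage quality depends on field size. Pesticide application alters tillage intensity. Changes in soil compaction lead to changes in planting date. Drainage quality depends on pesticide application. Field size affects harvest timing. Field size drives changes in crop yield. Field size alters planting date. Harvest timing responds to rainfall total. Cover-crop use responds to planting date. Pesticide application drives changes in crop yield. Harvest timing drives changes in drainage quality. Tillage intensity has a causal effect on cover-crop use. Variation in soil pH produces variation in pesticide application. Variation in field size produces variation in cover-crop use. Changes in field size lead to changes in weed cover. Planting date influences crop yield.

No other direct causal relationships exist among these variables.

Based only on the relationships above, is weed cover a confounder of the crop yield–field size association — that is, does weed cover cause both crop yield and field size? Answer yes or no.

Weed cover has no stated causal path to field size. A confounder must cause both variables, so weed cover does not qualify.

no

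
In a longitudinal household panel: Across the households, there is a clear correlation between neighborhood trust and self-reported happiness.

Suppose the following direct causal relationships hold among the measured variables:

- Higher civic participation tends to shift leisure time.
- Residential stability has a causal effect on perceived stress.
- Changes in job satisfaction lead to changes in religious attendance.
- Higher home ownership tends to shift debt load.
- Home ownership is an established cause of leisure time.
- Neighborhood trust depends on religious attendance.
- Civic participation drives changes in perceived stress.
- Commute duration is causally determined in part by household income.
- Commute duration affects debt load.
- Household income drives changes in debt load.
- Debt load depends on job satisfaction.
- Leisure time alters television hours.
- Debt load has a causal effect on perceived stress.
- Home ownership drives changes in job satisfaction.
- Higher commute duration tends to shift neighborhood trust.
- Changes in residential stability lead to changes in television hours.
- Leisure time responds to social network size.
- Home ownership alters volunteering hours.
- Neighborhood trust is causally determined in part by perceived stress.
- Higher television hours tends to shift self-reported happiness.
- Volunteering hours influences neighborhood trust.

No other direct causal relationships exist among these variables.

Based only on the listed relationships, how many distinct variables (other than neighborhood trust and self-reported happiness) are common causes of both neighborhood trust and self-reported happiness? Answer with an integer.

The common causes are: civic participation (to neighborhood trust via civic participation → perceived stress → neighborhood trust; to self-reported happiness via civic participation → leisure time → television hours → self-reported happiness); home ownership (to neighborhood trust via home ownership → volunteering hours → neighborhood trust; to self-reported happiness via home ownership → leisure time → television hours → self-reported happiness); residential stability (to neighborhood trust via residential stability → perceived stress → neighborhood trust; to self-reported happiness via residential stability → television hours → self-reported happiness).
Every other variable lacks a causal path to at least one of neighborhood trust and self-reported happiness.

3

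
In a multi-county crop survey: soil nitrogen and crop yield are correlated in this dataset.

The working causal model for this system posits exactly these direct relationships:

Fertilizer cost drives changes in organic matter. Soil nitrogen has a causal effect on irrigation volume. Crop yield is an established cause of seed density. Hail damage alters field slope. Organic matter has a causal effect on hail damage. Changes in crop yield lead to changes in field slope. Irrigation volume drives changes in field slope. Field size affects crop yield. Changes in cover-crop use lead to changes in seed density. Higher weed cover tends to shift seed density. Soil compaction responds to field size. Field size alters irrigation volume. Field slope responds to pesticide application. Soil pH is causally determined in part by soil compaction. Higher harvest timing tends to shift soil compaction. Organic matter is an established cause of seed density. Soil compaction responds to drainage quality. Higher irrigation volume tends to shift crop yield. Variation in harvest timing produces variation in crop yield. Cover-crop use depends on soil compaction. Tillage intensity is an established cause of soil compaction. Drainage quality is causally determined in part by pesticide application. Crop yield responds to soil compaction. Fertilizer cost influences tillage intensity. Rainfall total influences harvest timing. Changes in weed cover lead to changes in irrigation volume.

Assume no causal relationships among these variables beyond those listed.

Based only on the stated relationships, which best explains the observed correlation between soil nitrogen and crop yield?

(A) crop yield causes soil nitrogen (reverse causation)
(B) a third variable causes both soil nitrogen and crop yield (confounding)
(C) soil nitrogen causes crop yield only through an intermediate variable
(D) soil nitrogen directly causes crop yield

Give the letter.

C

Soil nitrogen reaches crop yield through soil nitrogen → irrigation volume → crop yield — an indirect causal chain with no direct soil nitrogen → crop yield link. No variable causes both soil nitrogen and crop yield, so confounding is ruled out; the effect is mediated.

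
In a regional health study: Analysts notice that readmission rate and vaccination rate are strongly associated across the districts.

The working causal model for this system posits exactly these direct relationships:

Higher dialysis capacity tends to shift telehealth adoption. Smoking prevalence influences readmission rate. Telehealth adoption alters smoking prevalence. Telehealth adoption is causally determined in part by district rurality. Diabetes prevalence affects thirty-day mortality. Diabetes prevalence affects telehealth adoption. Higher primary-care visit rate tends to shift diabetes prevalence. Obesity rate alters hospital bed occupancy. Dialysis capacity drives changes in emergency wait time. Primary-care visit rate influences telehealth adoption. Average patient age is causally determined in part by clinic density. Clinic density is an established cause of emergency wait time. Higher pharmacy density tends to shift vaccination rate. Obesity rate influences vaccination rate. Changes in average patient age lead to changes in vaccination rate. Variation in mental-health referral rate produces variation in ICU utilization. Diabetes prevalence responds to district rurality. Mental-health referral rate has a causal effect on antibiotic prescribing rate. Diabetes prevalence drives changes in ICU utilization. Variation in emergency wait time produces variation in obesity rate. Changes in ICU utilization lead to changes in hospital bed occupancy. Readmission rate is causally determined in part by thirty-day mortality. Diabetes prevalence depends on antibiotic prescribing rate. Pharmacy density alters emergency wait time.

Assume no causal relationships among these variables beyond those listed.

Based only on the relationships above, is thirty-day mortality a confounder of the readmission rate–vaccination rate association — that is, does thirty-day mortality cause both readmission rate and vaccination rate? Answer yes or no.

no

Thirty-day mortality has no stated causal path to vaccination rate. A confounder must cause both variables, so thirty-day mortality does not qualify.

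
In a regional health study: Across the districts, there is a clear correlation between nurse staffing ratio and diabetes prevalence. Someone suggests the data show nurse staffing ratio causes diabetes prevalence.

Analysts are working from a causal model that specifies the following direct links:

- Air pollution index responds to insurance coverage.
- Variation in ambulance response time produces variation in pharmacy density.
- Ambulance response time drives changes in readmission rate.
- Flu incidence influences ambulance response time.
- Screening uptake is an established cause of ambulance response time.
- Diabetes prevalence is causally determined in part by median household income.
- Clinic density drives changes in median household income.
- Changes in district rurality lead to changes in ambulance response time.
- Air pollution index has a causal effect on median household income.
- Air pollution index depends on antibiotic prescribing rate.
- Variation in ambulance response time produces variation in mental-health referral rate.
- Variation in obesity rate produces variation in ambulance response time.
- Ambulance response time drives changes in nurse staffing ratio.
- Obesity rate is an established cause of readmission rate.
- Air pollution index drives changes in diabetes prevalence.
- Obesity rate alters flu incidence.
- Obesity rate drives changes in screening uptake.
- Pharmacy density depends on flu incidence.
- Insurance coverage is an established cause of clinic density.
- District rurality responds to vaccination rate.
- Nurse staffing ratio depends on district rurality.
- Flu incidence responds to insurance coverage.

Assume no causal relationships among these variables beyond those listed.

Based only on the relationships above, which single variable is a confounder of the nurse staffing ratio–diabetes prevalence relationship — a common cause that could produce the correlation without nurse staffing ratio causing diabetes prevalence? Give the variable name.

Insurance coverage has a causal path to nurse staffing ratio (insurance coverage → flu incidence → ambulance response time → nurse staffing ratio) and a separate causal path to diabetes prevalence (insurance coverage → air pollution index → diabetes prevalence), so it is a common cause of both.
No stated relationship gives nurse staffing ratio a causal route to diabetes prevalence, so the correlation is explained by the shared upstream cause rather than a direct effect.

insurance coverage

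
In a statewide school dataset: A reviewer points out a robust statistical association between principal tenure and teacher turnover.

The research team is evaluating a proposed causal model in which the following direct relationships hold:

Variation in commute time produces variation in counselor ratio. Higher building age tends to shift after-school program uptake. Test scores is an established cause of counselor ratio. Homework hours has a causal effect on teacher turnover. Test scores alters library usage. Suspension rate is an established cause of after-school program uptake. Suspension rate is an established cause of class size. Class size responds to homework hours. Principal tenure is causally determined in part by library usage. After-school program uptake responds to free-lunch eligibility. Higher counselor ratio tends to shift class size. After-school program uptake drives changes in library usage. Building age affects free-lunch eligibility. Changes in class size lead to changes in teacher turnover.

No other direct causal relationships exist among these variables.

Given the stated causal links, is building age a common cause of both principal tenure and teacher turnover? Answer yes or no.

no

Building age has no stated causal path to teacher turnover. A confounder must cause both variables, so building age does not qualify.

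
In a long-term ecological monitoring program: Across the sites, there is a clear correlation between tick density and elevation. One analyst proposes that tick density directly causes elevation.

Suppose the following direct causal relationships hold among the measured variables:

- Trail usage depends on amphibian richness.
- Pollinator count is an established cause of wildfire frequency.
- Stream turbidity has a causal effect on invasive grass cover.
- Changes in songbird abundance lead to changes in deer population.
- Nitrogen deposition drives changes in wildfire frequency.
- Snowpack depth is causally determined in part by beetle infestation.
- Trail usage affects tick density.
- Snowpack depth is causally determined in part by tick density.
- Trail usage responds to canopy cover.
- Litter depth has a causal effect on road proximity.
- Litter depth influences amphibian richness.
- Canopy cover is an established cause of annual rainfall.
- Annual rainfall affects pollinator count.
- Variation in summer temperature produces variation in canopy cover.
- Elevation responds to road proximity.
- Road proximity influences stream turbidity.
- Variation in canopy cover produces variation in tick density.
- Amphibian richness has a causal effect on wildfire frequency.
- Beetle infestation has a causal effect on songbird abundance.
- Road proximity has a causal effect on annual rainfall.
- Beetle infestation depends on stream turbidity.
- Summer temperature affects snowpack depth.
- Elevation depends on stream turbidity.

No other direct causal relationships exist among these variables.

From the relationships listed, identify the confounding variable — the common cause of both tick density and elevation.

litter depth

Litter depth has a causal path to tick density (litter depth → amphibian richness → trail usage → tick density) and a separate causal path to elevation (litter depth → road proximity → elevation), so it is a common cause of both.
No stated relationship gives tick density a causal route to elevation, so the correlation is explained by the shared upstream cause rather than a direct effect.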